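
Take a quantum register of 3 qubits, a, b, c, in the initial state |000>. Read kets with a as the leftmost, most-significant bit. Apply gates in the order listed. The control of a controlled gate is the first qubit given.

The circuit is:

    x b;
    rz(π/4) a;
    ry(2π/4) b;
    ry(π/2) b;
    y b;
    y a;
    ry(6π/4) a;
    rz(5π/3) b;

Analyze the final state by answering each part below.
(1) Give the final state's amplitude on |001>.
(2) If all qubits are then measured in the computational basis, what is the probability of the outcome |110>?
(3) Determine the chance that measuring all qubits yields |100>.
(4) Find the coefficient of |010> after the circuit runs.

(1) |001> carries amplitude 0 in the final state.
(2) The probability of measuring |110> is 1/2.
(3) Outcome |100> occurs with probability 0.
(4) The final state's coefficient on |010> equals -sqrt(2)*exp(17*I*pi/24)/2.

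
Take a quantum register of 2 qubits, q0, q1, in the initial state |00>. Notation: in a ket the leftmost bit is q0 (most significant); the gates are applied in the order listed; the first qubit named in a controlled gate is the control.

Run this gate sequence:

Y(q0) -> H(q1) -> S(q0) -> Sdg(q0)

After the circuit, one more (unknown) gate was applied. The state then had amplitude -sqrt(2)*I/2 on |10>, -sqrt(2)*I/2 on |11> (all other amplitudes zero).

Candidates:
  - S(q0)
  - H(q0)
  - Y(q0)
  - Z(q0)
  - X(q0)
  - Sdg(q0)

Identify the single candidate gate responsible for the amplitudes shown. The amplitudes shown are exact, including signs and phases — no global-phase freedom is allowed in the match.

It was Z(q0) that produced the state shown. Key observation: gates 3-4 undo each other exactly, leaving only the rest of the circuit to track.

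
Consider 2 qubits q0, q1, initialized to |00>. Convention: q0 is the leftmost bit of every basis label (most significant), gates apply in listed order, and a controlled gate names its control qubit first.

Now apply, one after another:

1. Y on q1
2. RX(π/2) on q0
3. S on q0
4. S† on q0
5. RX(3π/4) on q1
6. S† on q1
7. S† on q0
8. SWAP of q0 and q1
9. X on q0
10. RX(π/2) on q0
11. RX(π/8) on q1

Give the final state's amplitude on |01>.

The final state's coefficient on |01> equals -sqrt(1/2 - sqrt(2)/4)*cos(pi/16)/2 - sqrt(sqrt(2)/4 + 1/2)*sin(pi/16)/2 - I*sqrt(1/2 - sqrt(2)/4)*sin(pi/16)/2 + I*sqrt(sqrt(2)/4 + 1/2)*cos(pi/16)/2. Key observation: steps 3-4 multiply out to the identity, so the circuit reduces to the remaining gates.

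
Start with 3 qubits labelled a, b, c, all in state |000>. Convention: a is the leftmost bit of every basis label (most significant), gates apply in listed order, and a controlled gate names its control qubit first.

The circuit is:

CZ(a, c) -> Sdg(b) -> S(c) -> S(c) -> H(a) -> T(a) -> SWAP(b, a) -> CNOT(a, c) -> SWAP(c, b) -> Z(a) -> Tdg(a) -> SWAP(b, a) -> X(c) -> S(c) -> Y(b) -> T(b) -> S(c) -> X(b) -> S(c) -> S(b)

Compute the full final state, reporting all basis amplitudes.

The resulting statevector has amplitude -sqrt(2)/2 on |000>, sqrt(2)*exp(I*pi/4)/2 on |001>, and 0 on every other basis state.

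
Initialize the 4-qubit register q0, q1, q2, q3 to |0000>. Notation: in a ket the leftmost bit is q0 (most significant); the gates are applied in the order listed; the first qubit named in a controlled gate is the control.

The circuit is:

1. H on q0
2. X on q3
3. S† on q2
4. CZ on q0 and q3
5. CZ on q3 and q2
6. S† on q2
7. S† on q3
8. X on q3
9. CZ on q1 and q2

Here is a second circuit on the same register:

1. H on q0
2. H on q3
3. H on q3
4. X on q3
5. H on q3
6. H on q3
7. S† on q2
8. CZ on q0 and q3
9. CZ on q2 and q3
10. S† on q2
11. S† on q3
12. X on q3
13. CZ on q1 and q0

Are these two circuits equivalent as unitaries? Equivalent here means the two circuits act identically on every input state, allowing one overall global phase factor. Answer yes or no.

No, they are not equivalent — no single phase factor reconciles the two unitaries.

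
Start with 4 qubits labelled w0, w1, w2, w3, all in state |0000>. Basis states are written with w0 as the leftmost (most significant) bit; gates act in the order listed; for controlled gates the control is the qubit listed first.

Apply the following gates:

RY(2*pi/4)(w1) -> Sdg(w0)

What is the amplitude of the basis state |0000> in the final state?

The final state's coefficient on |0000> equals sqrt(2)/2.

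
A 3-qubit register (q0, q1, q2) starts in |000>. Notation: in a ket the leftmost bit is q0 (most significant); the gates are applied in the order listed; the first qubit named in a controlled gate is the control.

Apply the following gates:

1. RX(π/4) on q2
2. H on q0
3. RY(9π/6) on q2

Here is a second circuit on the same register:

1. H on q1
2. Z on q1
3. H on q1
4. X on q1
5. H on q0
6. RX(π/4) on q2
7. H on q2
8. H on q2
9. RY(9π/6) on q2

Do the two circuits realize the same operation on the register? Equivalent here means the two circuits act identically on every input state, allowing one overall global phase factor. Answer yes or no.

Yes, they are equivalent — the unitaries differ by at most a global phase.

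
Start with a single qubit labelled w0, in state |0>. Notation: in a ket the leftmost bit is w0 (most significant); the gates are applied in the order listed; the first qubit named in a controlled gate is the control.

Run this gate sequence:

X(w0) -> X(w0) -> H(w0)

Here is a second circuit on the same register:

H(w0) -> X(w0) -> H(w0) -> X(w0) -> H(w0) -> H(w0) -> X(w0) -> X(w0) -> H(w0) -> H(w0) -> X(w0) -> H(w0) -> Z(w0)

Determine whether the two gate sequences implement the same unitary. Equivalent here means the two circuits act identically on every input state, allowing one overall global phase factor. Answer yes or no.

No — the two circuits implement different unitaries, even allowing a global phase.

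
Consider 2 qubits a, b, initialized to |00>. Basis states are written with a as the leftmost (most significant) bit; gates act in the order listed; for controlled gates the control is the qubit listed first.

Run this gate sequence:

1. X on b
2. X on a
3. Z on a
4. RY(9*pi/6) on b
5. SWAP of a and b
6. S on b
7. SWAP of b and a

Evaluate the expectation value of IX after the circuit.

The observable IX averages to 1.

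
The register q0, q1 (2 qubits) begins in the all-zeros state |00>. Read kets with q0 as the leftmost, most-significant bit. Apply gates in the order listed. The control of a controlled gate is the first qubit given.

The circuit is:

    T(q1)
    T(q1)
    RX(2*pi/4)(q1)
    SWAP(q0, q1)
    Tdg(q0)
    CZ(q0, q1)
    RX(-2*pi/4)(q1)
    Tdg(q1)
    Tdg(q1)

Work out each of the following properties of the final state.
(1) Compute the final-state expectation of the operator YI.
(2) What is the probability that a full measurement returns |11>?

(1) The expectation value of YI is -sqrt(2)/2.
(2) The probability of measuring |11> is 1/4.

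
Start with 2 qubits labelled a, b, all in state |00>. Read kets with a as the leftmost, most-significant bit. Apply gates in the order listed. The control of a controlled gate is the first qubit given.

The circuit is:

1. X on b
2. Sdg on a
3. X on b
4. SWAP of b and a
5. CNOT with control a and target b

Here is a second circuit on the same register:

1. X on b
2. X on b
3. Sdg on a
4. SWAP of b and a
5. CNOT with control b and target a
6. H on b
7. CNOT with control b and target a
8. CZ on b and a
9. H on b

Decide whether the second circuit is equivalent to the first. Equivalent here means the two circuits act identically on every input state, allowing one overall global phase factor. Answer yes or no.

No — the two circuits implement different unitaries, even allowing a global phase.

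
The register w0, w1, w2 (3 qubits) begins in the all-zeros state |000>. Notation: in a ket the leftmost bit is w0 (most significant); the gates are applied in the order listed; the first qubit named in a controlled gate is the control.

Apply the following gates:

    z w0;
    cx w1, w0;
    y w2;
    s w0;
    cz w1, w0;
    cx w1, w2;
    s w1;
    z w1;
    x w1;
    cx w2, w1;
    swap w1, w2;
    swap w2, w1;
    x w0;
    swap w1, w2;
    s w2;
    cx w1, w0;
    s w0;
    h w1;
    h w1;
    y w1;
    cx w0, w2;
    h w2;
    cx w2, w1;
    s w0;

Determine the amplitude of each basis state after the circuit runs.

After the circuit, the state carries amplitude sqrt(2)/2 on |000>, sqrt(2)/2 on |011>, and 0 on every other basis state. Key observation: the block from step 18 through step 19 cancels to the identity and can be dropped.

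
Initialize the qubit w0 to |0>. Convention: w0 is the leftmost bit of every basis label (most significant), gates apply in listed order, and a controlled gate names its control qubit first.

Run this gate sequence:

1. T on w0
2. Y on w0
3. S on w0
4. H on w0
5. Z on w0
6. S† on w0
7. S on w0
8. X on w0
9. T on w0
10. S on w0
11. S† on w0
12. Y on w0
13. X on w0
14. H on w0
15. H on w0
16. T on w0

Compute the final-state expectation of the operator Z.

In the final state, Z has expectation 0.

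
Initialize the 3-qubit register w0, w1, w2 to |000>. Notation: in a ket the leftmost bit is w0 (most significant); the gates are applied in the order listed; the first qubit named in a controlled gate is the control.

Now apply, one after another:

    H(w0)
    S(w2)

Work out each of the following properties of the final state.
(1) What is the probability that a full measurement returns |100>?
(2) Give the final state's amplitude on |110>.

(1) A full measurement returns |100> with probability 1/2.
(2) |110> carries amplitude 0 in the final state.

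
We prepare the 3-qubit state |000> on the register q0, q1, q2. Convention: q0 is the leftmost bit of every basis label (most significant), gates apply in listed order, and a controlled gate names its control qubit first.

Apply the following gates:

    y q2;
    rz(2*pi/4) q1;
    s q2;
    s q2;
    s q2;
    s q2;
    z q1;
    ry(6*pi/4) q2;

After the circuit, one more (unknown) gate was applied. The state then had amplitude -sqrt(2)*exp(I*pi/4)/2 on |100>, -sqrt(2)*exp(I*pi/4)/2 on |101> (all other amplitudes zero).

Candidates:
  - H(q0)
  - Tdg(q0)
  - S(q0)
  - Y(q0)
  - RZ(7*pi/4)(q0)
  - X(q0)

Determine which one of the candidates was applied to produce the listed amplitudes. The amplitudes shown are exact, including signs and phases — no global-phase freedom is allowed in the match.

It was X(q0) that produced the state shown. Key observation: steps 3-6 multiply out to the identity, so the circuit reduces to the remaining gates.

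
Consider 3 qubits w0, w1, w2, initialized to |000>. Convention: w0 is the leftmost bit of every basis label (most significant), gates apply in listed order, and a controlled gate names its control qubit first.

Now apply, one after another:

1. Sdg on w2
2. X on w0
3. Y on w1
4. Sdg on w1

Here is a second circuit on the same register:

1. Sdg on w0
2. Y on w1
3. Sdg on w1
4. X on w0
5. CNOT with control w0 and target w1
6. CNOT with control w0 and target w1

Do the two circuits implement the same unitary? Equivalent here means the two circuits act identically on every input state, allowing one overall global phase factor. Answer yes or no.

No, they are not equivalent — no single phase factor reconciles the two unitaries.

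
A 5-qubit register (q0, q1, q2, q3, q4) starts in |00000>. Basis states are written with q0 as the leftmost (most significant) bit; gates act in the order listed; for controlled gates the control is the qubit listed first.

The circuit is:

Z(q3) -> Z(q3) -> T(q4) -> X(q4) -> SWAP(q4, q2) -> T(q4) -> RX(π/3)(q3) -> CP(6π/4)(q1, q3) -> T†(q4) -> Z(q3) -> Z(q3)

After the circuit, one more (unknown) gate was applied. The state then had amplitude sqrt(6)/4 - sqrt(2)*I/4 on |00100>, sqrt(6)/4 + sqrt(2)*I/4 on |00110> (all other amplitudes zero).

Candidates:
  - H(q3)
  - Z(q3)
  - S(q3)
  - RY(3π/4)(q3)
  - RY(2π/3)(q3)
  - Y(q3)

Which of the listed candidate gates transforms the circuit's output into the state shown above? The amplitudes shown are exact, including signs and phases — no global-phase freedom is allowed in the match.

It was H(q3) that produced the state shown.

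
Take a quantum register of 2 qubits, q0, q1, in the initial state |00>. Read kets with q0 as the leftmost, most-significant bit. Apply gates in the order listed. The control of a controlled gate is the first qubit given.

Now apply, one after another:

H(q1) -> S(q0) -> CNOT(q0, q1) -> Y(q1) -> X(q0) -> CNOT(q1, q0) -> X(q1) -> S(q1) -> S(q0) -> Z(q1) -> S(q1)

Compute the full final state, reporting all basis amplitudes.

The resulting statevector has amplitude sqrt(2)*I/2 on |00>, 0 on |01>, 0 on |10>, sqrt(2)/2 on |11>.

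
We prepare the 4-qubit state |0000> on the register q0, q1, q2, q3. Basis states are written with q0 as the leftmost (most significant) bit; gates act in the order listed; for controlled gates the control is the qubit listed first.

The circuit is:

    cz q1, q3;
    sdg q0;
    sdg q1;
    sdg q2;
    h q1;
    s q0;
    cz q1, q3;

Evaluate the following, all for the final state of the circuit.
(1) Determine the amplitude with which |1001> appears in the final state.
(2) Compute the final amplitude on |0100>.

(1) The amplitude on |1001> is 0.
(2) The final state's coefficient on |0100> equals sqrt(2)/2.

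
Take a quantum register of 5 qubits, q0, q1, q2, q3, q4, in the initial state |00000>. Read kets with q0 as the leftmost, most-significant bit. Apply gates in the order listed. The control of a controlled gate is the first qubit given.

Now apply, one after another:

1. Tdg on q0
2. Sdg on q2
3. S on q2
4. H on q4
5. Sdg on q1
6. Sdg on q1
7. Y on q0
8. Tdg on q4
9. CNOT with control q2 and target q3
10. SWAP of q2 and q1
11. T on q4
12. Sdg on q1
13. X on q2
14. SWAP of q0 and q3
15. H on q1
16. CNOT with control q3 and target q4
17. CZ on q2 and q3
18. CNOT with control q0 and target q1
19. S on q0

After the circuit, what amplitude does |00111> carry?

The final state's coefficient on |00111> equals -I/2.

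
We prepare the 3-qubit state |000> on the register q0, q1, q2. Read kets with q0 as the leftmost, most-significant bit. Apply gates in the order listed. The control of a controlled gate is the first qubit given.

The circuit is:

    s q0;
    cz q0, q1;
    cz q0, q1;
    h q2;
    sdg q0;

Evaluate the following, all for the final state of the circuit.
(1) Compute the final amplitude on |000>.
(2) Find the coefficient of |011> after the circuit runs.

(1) |000> carries amplitude sqrt(2)/2 in the final state. Key observation: gates 2-3 undo each other exactly, leaving only the rest of the circuit to track.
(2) The final state's coefficient on |011> equals 0.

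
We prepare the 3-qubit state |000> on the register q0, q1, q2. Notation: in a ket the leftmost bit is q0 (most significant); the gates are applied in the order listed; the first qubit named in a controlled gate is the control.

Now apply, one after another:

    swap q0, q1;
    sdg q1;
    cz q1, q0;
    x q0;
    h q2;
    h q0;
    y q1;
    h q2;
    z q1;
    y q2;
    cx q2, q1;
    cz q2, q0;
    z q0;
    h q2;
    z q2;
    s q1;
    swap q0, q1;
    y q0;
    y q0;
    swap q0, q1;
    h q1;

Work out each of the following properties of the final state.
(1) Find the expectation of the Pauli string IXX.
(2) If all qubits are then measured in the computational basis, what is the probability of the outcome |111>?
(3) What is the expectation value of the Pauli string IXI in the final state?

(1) The observable IXX averages to 1. Key observation: the block from step 17 through step 20 cancels to the identity and can be dropped.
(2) The probability of measuring |111> is 1/8.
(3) The expectation value of IXI is 1.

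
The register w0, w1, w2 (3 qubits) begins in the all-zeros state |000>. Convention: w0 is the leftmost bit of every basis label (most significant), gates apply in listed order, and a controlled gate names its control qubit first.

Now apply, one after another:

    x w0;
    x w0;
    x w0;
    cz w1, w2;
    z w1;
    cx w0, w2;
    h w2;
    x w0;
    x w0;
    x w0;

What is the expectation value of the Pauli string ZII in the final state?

The expectation value of ZII is 1.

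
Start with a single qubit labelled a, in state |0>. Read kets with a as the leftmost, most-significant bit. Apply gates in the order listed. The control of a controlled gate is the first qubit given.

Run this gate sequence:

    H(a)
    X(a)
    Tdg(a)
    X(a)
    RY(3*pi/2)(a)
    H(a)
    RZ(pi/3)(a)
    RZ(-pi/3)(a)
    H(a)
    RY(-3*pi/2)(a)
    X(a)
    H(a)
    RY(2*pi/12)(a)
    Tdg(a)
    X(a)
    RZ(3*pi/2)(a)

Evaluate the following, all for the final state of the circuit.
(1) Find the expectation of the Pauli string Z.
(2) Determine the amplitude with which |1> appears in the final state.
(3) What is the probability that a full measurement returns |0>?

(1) The expectation value of Z is -sqrt(6)/4. Key observation: gates 4-11 undo each other exactly, leaving only the rest of the circuit to track.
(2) The final state's coefficient on |1> equals sqrt(2)*exp(3*I*pi/4)/4 + sqrt(6)*I/4.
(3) The probability of measuring |0> is 1/2 - sqrt(6)/8.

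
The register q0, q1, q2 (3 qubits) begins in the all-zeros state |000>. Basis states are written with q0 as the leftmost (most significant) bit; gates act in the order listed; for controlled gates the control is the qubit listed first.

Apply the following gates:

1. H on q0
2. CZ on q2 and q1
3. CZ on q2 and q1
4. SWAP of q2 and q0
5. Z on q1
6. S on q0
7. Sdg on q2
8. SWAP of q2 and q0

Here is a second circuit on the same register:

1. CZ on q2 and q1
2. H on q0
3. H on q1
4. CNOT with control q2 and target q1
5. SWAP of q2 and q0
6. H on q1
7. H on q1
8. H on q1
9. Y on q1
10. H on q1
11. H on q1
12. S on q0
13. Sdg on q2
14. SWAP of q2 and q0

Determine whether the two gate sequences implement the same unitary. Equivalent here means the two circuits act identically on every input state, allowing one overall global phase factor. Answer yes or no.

No, they are not equivalent — no single phase factor reconciles the two unitaries.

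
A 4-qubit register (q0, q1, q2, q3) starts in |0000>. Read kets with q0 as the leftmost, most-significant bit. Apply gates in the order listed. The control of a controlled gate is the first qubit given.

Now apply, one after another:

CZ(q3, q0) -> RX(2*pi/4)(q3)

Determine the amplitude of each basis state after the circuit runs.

The resulting statevector has amplitude sqrt(2)/2 on |0000>, -sqrt(2)*I/2 on |0001>, and 0 on every other basis state.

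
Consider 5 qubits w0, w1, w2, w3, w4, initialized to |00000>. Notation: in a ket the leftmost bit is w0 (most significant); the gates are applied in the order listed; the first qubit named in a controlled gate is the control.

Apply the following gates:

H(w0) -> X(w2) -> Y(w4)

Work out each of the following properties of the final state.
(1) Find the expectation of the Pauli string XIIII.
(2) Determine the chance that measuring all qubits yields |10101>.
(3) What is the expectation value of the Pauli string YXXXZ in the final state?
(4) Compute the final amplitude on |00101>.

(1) The observable XIIII averages to 1.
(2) A full measurement returns |10101> with probability 1/2.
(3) The observable YXXXZ averages to 0.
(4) The final state's coefficient on |00101> equals sqrt(2)*I/2.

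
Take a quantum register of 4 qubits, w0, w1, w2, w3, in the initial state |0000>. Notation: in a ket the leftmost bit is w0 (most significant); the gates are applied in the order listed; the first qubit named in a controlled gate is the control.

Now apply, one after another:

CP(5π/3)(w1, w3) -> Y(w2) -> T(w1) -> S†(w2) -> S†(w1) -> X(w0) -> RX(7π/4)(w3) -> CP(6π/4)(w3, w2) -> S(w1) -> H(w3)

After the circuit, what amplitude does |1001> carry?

The final state's coefficient on |1001> equals 0.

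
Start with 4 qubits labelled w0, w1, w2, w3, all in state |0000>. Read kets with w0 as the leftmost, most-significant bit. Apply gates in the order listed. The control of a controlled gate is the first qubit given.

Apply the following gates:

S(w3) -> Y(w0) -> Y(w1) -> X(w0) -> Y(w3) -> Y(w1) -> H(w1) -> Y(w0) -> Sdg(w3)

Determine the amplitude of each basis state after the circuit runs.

The final amplitudes are -sqrt(2)/2 on |1001>, -sqrt(2)/2 on |1101>, and 0 on every other basis state.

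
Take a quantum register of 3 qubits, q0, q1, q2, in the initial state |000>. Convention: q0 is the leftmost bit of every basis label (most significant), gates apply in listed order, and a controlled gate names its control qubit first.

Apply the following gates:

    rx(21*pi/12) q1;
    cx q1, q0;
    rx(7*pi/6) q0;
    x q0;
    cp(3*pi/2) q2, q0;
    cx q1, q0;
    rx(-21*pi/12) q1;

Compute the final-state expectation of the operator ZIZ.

In the final state, ZIZ has expectation sqrt(3)/2.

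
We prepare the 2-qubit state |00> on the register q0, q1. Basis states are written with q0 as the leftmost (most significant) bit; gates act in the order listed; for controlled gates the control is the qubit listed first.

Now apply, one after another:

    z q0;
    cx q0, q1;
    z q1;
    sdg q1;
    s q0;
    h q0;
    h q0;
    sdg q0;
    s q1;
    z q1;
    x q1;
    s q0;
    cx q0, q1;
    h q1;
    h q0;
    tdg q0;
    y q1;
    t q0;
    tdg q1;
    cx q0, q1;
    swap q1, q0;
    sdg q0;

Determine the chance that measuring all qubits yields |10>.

The probability of measuring |10> is 1/4. Key observation: the block from step 3 through step 10 cancels to the identity and can be dropped.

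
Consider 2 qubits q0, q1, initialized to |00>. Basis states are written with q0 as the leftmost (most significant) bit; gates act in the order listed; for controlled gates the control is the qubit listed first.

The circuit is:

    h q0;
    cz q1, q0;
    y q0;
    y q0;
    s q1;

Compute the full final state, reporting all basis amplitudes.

The resulting statevector has amplitude sqrt(2)/2 on |00>, 0 on |01>, sqrt(2)/2 on |10>, 0 on |11>.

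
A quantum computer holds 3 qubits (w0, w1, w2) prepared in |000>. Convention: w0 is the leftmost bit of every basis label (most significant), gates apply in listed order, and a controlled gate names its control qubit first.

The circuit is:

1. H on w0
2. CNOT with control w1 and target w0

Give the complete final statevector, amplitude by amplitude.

The final amplitudes are sqrt(2)/2 on |000>, sqrt(2)/2 on |100>, and 0 on every other basis state.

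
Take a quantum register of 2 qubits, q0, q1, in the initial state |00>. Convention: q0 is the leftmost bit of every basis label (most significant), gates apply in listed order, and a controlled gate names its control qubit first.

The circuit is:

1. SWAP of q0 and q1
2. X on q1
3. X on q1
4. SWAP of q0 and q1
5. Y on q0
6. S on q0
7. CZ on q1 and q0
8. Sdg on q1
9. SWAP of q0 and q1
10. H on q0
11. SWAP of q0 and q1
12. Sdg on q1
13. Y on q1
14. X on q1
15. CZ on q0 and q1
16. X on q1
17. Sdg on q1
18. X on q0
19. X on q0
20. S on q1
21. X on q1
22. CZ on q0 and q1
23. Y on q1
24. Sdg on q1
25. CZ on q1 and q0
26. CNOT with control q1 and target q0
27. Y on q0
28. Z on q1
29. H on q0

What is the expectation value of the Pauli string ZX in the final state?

In the final state, ZX has expectation -1. Key observation: steps 15-22 multiply out to the identity, so the circuit reduces to the remaining gates.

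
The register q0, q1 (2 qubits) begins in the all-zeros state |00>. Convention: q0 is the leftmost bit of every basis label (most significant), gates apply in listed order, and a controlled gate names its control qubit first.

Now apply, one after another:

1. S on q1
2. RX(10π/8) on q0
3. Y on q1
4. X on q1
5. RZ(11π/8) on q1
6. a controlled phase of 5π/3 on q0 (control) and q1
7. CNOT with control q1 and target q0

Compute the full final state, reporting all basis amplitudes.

The final amplitudes are sqrt(2 - sqrt(2))*exp(13*I*pi/16)/2 on |00>, 0 on |01>, -sqrt(sqrt(2) + 2)*exp(5*I*pi/16)/2 on |10>, 0 on |11>.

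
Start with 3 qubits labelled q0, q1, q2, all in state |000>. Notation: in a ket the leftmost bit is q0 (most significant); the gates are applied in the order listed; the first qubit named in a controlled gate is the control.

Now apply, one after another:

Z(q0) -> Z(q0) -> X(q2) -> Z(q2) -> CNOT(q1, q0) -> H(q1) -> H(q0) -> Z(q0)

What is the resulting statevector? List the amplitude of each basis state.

The final amplitudes are 0 on |000>, -1/2 on |001>, 0 on |010>, -1/2 on |011>, 0 on |100>, 1/2 on |101>, 0 on |110>, 1/2 on |111>.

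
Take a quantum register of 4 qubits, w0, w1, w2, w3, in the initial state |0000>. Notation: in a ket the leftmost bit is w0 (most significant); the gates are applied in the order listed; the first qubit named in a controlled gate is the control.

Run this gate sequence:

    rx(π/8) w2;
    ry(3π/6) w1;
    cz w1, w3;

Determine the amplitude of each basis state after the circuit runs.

After the circuit, the state carries amplitude sqrt(2)*cos(pi/16)/2 on |0000>, -sqrt(2)*I*sin(pi/16)/2 on |0010>, sqrt(2)*cos(pi/16)/2 on |0100>, -sqrt(2)*I*sin(pi/16)/2 on |0110>, and 0 on every other basis state.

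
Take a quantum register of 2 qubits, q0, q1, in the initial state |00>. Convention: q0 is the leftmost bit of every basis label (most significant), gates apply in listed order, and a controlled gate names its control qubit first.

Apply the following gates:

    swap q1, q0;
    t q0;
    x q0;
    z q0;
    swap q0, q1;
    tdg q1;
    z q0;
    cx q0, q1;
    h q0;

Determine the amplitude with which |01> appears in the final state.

The final state's coefficient on |01> equals sqrt(2)*exp(3*I*pi/4)/2.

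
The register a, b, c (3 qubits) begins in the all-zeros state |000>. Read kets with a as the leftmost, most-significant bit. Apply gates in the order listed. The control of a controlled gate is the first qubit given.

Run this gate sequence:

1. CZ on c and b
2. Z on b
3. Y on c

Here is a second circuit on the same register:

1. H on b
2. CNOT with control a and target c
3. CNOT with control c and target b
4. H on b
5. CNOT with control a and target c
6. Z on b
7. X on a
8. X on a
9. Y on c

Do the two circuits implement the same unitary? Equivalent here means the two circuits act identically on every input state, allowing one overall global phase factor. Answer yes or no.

No: there is an input state on which the two circuits produce genuinely different outputs (not merely differing by a phase).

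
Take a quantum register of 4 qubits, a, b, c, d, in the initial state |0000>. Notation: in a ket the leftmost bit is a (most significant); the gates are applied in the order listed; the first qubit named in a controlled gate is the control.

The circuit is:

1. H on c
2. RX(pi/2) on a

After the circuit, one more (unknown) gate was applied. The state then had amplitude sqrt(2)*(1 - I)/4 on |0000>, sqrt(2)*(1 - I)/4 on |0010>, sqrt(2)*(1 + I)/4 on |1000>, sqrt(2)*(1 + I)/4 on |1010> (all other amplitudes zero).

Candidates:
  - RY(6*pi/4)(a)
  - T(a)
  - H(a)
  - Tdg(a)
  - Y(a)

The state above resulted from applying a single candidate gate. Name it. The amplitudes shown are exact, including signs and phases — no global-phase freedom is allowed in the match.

The applied gate was H(a).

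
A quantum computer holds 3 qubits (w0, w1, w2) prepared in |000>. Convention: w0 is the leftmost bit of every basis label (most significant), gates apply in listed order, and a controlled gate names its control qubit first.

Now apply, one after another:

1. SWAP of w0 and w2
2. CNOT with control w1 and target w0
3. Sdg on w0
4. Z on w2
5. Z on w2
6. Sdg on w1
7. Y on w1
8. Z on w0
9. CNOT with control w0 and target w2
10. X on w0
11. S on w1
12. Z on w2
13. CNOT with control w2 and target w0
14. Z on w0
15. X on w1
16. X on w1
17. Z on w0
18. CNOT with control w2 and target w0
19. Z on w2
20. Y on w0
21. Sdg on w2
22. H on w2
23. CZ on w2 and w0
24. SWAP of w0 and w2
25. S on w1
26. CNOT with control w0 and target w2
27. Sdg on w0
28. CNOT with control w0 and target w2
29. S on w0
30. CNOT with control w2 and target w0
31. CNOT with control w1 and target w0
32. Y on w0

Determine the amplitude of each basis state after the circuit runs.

The final amplitudes are sqrt(2)*I/2 on |010>, -sqrt(2)*I/2 on |110>, and 0 on every other basis state. Key observation: the block from step 12 through step 19 cancels to the identity and can be dropped.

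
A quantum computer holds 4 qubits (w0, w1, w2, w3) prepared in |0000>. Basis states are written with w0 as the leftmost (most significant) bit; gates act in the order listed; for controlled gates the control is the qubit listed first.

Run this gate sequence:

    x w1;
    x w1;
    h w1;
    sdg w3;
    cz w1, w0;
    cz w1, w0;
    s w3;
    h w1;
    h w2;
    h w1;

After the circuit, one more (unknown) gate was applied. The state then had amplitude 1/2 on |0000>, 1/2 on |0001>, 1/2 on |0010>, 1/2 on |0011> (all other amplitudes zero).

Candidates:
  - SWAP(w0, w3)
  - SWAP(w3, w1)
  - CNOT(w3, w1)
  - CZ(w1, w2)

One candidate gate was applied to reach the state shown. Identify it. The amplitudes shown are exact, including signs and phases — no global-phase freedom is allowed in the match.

The applied gate was SWAP(w3, w1).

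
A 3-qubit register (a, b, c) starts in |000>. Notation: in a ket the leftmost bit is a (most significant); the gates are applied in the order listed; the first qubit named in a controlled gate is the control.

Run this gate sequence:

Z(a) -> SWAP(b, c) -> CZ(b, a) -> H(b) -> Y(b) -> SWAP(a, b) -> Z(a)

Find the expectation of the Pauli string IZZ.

The observable IZZ averages to 1.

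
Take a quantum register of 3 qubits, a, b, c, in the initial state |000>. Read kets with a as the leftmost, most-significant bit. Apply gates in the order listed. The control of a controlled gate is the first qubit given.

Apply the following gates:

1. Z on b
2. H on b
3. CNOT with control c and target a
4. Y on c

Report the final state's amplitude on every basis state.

After the circuit, the state carries amplitude sqrt(2)*I/2 on |001>, sqrt(2)*I/2 on |011>, and 0 on every other basis state.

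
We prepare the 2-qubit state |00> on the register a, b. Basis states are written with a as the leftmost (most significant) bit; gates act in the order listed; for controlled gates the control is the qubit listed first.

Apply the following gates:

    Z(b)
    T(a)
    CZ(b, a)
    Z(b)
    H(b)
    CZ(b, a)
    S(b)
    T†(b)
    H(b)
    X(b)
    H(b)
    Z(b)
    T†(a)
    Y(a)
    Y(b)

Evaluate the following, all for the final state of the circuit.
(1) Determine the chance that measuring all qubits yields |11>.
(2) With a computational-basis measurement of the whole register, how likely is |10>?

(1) The probability of measuring |11> is 1/2. Key observation: the block from step 9 through step 12 cancels to the identity and can be dropped.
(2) A full measurement returns |10> with probability 1/2.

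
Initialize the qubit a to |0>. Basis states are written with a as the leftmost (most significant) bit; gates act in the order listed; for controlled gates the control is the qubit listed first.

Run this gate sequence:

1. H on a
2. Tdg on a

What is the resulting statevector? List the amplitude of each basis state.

After the circuit, the state carries amplitude sqrt(2)/2 on |0>, -sqrt(2)*exp(3*I*pi/4)/2 on |1>.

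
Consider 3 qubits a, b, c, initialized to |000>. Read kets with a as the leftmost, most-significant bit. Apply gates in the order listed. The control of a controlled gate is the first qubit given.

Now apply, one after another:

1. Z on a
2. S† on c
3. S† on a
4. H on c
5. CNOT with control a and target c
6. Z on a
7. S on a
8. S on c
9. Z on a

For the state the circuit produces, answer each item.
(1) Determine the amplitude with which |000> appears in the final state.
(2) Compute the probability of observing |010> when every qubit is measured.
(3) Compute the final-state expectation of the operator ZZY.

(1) |000> carries amplitude sqrt(2)/2 in the final state.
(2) A full measurement returns |010> with probability 0.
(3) The expectation value of ZZY is 1.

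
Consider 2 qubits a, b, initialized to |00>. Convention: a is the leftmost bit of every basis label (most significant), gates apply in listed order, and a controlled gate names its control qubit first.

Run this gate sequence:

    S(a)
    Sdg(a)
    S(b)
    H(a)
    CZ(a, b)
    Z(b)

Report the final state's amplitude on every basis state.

After the circuit, the state carries amplitude sqrt(2)/2 on |00>, 0 on |01>, sqrt(2)/2 on |10>, 0 on |11>. Key observation: the block from step 1 through step 2 cancels to the identity and can be dropped.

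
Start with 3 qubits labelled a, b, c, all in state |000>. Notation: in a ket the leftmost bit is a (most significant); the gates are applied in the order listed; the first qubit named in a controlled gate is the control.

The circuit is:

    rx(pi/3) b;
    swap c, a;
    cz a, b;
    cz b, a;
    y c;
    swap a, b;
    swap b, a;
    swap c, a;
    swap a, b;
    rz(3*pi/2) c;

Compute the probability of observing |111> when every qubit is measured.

The probability of measuring |111> is 0.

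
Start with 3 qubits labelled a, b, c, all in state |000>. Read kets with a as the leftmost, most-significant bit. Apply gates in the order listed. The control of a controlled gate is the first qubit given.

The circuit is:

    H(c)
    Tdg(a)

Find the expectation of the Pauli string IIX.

In the final state, IIX has expectation 1.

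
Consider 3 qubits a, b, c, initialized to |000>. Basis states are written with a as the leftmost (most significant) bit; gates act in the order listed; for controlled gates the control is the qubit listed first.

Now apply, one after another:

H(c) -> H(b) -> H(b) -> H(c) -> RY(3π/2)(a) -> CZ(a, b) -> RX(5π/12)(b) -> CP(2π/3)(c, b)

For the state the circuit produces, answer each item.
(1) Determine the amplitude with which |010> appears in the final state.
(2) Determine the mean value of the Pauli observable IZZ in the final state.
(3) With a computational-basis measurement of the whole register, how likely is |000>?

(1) The amplitude on |010> is -I*sqrt(4 - 2*sqrt(2))/8 + I*sqrt(6*sqrt(2) + 12)/8. Key observation: gates 1-4 undo each other exactly, leaving only the rest of the circuit to track.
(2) In the final state, IZZ has expectation -sqrt(2)/4 + sqrt(6)/4.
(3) The probability of measuring |000> is -sqrt(2)/16 + sqrt(6)/16 + 1/4.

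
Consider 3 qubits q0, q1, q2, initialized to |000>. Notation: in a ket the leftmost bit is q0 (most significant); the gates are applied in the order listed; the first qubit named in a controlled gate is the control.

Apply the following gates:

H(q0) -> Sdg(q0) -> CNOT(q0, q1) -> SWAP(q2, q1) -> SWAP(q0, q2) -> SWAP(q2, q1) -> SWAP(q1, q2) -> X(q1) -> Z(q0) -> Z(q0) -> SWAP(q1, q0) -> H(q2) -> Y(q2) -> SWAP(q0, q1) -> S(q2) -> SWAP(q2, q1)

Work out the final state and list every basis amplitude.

After the circuit, the state carries amplitude 0 on |000>, -I/2 on |001>, 0 on |010>, -1/2 on |011>, 0 on |100>, 1/2 on |101>, 0 on |110>, I/2 on |111>.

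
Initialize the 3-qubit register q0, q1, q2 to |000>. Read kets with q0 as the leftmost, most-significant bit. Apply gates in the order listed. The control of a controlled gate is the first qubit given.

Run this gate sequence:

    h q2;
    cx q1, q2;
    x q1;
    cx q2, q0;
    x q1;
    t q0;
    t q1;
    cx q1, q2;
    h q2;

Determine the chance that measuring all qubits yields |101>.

The probability of measuring |101> is 1/4.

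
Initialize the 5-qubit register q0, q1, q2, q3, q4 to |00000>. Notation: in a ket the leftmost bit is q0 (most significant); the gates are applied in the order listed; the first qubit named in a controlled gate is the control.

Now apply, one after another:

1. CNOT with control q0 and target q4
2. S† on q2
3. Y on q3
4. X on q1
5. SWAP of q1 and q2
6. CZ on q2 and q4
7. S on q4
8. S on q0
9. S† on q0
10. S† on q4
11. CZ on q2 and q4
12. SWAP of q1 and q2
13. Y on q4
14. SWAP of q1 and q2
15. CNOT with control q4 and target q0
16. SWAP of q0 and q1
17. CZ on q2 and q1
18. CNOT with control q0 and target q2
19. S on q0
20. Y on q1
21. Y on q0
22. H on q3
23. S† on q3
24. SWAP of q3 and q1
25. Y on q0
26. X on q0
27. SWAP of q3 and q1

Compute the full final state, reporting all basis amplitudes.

The final amplitudes are -sqrt(2)*I/2 on |10101>, sqrt(2)/2 on |10111>, and 0 on every other basis state. Key observation: steps 5-12 multiply out to the identity, so the circuit reduces to the remaining gates.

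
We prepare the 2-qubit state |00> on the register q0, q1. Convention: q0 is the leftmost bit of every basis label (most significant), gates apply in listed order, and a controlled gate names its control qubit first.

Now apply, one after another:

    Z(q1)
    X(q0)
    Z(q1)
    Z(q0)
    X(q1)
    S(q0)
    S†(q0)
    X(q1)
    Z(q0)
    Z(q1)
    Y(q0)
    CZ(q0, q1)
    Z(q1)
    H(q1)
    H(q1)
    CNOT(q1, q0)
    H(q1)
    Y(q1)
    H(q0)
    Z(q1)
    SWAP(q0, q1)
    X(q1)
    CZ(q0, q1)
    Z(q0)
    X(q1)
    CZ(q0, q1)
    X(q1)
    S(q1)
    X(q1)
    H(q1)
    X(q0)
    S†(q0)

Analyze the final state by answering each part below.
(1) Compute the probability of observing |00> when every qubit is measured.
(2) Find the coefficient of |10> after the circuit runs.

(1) Outcome |00> occurs with probability 1/4.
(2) The amplitude on |10> is sqrt(2)*(-1 + I)/4.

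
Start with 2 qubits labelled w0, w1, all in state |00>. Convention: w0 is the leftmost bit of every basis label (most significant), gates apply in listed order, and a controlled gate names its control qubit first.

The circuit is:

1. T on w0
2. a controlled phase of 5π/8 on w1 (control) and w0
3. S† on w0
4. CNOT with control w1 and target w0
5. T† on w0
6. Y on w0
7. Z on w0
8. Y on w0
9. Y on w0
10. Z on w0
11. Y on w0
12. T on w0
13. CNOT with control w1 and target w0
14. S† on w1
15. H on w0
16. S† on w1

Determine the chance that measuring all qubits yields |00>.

A full measurement returns |00> with probability 1/2. Key observation: the block from step 5 through step 12 cancels to the identity and can be dropped.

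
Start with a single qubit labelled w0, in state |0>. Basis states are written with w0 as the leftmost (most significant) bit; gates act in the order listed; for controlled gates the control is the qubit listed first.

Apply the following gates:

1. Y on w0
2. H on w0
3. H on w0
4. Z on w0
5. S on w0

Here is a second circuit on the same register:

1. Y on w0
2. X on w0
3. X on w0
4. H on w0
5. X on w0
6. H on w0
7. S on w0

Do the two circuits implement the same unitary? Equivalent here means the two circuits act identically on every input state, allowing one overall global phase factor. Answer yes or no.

Yes: on every input state the two circuits agree up to one overall phase factor.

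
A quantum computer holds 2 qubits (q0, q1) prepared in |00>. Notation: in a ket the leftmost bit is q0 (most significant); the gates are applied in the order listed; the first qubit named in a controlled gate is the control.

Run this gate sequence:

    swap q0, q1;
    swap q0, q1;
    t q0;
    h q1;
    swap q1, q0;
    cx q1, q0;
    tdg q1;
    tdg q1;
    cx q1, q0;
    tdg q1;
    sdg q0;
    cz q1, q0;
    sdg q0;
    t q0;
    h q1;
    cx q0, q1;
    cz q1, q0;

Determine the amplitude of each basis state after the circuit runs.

The final amplitudes are 1/2 on |00>, 1/2 on |01>, -exp(I*pi/4)/2 on |10>, exp(I*pi/4)/2 on |11>.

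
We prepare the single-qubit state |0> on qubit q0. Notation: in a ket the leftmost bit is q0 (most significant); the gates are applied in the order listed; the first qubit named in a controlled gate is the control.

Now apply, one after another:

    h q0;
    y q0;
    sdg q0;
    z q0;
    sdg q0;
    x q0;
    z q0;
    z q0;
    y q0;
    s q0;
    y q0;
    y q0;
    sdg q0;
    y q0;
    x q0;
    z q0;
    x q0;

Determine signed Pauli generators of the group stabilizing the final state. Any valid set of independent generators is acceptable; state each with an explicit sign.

The final state is stabilized by the group generated by +X; other independent generating sets are equally valid. Key observation: gates 10-13 undo each other exactly, leaving only the rest of the circuit to track.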